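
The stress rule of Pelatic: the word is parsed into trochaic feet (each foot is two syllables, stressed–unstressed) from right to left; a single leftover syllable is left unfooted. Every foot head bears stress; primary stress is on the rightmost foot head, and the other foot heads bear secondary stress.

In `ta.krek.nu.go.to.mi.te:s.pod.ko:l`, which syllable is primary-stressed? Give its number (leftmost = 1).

8

Parse right to left into trochaic (ˈσσ) feet: ta (ˈkrek.nu) (ˈgo.to) (ˈmi.te:s) (ˈpod.ko:l). Syllable 1 is left unfooted.
Foot heads (stressed positions): 2, 4, 6, 8.
End Rule Rightmost: primary stress on the rightmost head = syllable 8.
Primary stress: syllable 8 → ta.krek.nu.go.to.mi.te:s.ˈpod.ko:l.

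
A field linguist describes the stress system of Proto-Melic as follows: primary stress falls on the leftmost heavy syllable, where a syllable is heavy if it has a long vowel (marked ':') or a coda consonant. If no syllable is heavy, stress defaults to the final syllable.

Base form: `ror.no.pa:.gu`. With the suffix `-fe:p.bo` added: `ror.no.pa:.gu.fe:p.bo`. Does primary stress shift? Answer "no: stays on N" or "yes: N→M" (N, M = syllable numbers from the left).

Base `ror.no.pa:.gu` (4 syllables):
  Weights: 1 ror H, 2 no L, 3 pa: H, 4 gu L.
  Heavy syllables in the domain: 1, 3. The leftmost is syllable 1 (ror).
  → primary stress on syllable 1.
Suffixed `ror.no.pa:.gu.fe:p.bo` (6 syllables):
  Weights: 1 ror H, 2 no L, 3 pa: H, 4 gu L, 5 fe:p H, 6 bo L.
  Heavy syllables in the domain: 1, 3, 5. The leftmost is syllable 1 (ror).
  → primary stress on syllable 1.

no: stays on 1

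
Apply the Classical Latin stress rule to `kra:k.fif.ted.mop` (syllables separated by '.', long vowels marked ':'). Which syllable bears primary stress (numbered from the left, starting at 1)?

3

Classical Latin: stress the penult if heavy (long vowel or closed), else the antepenult.
Weights: 2 fif H, 3 ted H, 4 mop H.
The penult (syllable 3, ted) is heavy, so it takes stress.
Stress on syllable 3: kra:k.fif.ˈted.mop.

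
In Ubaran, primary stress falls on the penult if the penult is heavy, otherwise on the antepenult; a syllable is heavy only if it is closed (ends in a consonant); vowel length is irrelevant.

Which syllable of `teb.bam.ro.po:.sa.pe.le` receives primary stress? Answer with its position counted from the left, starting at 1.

5

Weights: 5 sa L, 6 pe L, 7 le L.
The penult (syllable 6, pe) is light, so stress falls on the antepenult (syllable 5, sa).
Primary stress: syllable 5 → teb.bam.ro.po:.ˈsa.pe.le.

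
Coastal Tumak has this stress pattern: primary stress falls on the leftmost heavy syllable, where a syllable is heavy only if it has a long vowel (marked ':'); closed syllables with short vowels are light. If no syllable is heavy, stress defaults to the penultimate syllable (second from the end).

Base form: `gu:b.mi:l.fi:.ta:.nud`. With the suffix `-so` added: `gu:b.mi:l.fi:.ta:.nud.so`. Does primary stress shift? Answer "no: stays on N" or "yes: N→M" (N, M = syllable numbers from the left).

Base `gu:b.mi:l.fi:.ta:.nud` (5 syllables):
  Weights: 1 gu:b H, 2 mi:l H, 3 fi: H, 4 ta: H, 5 nud L.
  Heavy syllables in the domain: 1, 2, 3, 4. The leftmost is syllable 1 (gu:b).
  → primary stress on syllable 1.
Suffixed `gu:b.mi:l.fi:.ta:.nud.so` (6 syllables):
  Weights: 1 gu:b H, 2 mi:l H, 3 fi: H, 4 ta: H, 5 nud L, 6 so L.
  Heavy syllables in the domain: 1, 2, 3, 4. The leftmost is syllable 1 (gu:b).
  → primary stress on syllable 1.

no: stays on 1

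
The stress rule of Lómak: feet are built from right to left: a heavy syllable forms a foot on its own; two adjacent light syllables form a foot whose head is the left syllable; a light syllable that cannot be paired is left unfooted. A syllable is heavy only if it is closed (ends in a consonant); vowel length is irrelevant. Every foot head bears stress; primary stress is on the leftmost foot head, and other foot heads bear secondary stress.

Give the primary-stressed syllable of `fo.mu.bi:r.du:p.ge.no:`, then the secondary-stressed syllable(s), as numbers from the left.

Weights: 1 fo L, 2 mu L, 3 bi:r H, 4 du:p H, 5 ge L, 6 no: L.
Parse right to left (heavy = foot alone; LL = one foot; stranded L unfooted): (ˈfo.mu) (ˈbi:r) (ˈdu:p) (ˈge.no:).
Foot heads: 1, 3, 4, 5.
Primary stress on the leftmost head = syllable 1.
Secondary stress on 3, 4, 5: ˈfo.mu.ˌbi:r.ˌdu:p.ˌge.no:.

primary 1, secondary 3, 4, 5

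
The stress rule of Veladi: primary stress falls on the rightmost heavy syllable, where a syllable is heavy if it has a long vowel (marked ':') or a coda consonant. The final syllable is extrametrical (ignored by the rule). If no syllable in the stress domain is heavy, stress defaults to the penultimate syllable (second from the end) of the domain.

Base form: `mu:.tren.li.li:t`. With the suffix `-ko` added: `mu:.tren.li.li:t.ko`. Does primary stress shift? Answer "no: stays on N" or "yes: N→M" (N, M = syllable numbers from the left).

Base `mu:.tren.li.li:t` (4 syllables):
  The final syllable (4, li:t) is extrametrical; the stress domain is syllables 1–3.
  Weights: 1 mu: H, 2 tren H, 3 li L.
  Heavy syllables in the domain: 1, 2. The rightmost is syllable 2 (tren).
  → primary stress on syllable 2.
Suffixed `mu:.tren.li.li:t.ko` (5 syllables):
  The final syllable (5, ko) is extrametrical; the stress domain is syllables 1–4.
  Weights: 1 mu: H, 2 tren H, 3 li L, 4 li:t H.
  Heavy syllables in the domain: 1, 2, 4. The rightmost is syllable 4 (li:t).
  → primary stress on syllable 4.

yes: 2→4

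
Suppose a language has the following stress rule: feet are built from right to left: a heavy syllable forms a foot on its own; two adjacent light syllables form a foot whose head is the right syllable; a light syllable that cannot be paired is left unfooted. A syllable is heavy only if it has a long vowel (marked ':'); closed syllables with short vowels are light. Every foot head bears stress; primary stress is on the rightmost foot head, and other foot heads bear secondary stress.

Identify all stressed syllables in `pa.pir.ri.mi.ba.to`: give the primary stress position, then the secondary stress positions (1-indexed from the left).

Weights: 1 pa L, 2 pir L, 3 ri L, 4 mi L, 5 ba L, 6 to L.
Parse right to left (heavy = foot alone; LL = one foot; stranded L unfooted): (pa.ˈpir) (ri.ˈmi) (ba.ˈto).
Foot heads: 2, 4, 6.
Primary stress on the rightmost head = syllable 6.
Secondary stress on 2, 4: pa.ˌpir.ri.ˌmi.ba.ˈto.

primary 6, secondary 2, 4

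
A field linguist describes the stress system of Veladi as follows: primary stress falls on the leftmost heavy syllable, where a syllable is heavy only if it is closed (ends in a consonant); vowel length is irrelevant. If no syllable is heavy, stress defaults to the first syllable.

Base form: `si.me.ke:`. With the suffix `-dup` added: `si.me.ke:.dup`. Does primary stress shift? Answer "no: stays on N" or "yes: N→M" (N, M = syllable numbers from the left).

Base `si.me.ke:` (3 syllables):
  Weights: 1 si L, 2 me L, 3 ke: L.
  No heavy syllable in the domain; default to the first syllable = syllable 1.
  → primary stress on syllable 1.
Suffixed `si.me.ke:.dup` (4 syllables):
  Weights: 1 si L, 2 me L, 3 ke: L, 4 dup H.
  Heavy syllables in the domain: 4. The leftmost is syllable 4 (dup).
  → primary stress on syllable 4.

yes: 1→4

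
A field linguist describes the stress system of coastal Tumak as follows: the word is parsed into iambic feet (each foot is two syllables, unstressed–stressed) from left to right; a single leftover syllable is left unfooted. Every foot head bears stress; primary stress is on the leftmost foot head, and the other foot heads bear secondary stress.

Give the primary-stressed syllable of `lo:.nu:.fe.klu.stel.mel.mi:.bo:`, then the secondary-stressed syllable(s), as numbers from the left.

Parse left to right into iambic (σˈσ) feet: (lo:.ˈnu:) (fe.ˈklu) (stel.ˈmel) (mi:.ˈbo:).
Foot heads (stressed positions): 2, 4, 6, 8.
End Rule Leftmost: primary stress on the leftmost head = syllable 2.
Secondary stress on 4, 6, 8: lo:.ˈnu:.fe.ˌklu.stel.ˌmel.mi:.ˌbo:.

primary 2, secondary 4, 6, 8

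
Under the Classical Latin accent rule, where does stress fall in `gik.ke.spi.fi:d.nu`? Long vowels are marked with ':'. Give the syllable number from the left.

Classical Latin: stress the penult if heavy (long vowel or closed), else the antepenult.
Weights: 3 spi L, 4 fi:d H, 5 nu L.
The penult (syllable 4, fi:d) is heavy, so it takes stress.
Stress on syllable 4: gik.ke.spi.ˈfi:d.nu.

4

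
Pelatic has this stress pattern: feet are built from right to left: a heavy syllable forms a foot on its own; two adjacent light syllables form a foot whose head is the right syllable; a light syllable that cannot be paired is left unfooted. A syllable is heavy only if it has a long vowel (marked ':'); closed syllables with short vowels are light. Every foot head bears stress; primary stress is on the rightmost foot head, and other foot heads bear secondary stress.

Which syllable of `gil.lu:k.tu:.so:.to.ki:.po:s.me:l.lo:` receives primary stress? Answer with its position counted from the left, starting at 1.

9

Weights: 1 gil L, 2 lu:k H, 3 tu: H, 4 so: H, 5 to L, 6 ki: H, 7 po:s H, 8 me:l H, 9 lo: H.
Parse right to left (heavy = foot alone; LL = one foot; stranded L unfooted): gil (ˈlu:k) (ˈtu:) (ˈso:) to (ˈki:) (ˈpo:s) (ˈme:l) (ˈlo:).
Foot heads: 2, 3, 4, 6, 7, 8, 9.
Primary stress on the rightmost head = syllable 9.
Primary stress: syllable 9 → gil.lu:k.tu:.so:.to.ki:.po:s.me:l.ˈlo:.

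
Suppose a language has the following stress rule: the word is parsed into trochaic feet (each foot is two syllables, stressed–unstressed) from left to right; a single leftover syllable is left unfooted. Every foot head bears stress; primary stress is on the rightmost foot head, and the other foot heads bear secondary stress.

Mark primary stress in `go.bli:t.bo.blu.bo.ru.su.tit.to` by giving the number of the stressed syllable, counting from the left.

Parse left to right into trochaic (ˈσσ) feet: (ˈgo.bli:t) (ˈbo.blu) (ˈbo.ru) (ˈsu.tit) to. Syllable 9 is left unfooted.
Foot heads (stressed positions): 1, 3, 5, 7.
End Rule Rightmost: primary stress on the rightmost head = syllable 7.
Primary stress: syllable 7 → go.bli:t.bo.blu.bo.ru.ˈsu.tit.to.

7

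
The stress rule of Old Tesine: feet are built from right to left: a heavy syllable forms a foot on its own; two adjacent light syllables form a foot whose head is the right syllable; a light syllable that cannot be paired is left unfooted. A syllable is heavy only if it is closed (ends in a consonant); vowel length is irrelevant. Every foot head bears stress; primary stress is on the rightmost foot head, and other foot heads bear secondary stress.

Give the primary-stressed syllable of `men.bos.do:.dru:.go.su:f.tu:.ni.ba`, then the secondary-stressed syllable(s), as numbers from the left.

Weights: 1 men H, 2 bos H, 3 do: L, 4 dru: L, 5 go L, 6 su:f H, 7 tu: L, 8 ni L, 9 ba L.
Parse right to left (heavy = foot alone; LL = one foot; stranded L unfooted): (ˈmen) (ˈbos) do: (dru:.ˈgo) (ˈsu:f) tu: (ni.ˈba).
Foot heads: 1, 2, 5, 6, 9.
Primary stress on the rightmost head = syllable 9.
Secondary stress on 1, 2, 5, 6: ˌmen.ˌbos.do:.dru:.ˌgo.ˌsu:f.tu:.ni.ˈba.

primary 9, secondary 1, 2, 5, 6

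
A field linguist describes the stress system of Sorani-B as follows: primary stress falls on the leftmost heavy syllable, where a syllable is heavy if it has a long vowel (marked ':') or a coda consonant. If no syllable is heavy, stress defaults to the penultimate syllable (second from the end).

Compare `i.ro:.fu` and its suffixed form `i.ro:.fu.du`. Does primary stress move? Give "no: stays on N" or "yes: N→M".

Base `i.ro:.fu` (3 syllables):
  Weights: 1 i L, 2 ro: H, 3 fu L.
  Heavy syllables in the domain: 2. The leftmost is syllable 2 (ro:).
  → primary stress on syllable 2.
Suffixed `i.ro:.fu.du` (4 syllables):
  Weights: 1 i L, 2 ro: H, 3 fu L, 4 du L.
  Heavy syllables in the domain: 2. The leftmost is syllable 2 (ro:).
  → primary stress on syllable 2.

no: stays on 2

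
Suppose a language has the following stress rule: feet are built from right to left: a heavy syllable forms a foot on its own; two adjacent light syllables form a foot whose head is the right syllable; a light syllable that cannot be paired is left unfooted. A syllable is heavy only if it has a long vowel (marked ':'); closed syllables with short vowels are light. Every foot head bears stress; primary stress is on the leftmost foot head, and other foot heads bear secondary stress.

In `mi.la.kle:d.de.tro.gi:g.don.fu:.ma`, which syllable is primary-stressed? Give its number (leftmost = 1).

Weights: 1 mi L, 2 la L, 3 kle:d H, 4 de L, 5 tro L, 6 gi:g H, 7 don L, 8 fu: H, 9 ma L.
Parse right to left (heavy = foot alone; LL = one foot; stranded L unfooted): (mi.ˈla) (ˈkle:d) (de.ˈtro) (ˈgi:g) don (ˈfu:) ma.
Foot heads: 2, 3, 5, 6, 8.
Primary stress on the leftmost head = syllable 2.
Primary stress: syllable 2 → mi.ˈla.kle:d.de.tro.gi:g.don.fu:.ma.

2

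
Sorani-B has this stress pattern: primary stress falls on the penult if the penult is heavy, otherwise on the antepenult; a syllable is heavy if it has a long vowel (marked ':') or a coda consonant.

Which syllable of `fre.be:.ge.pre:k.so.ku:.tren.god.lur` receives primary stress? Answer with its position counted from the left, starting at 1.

8

Weights: 7 tren H, 8 god H, 9 lur H.
The penult (syllable 8, god) is heavy, so it takes stress.
Primary stress: syllable 8 → fre.be:.ge.pre:k.so.ku:.tren.ˈgod.lur.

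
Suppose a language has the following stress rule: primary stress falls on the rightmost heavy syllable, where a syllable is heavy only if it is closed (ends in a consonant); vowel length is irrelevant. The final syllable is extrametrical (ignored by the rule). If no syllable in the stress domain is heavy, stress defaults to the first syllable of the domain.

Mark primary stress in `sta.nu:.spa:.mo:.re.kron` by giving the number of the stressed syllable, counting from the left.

The final syllable (6, kron) is extrametrical; the stress domain is syllables 1–5.
Weights: 1 sta L, 2 nu: L, 3 spa: L, 4 mo: L, 5 re L.
No heavy syllable in the domain; default to the first syllable of the domain = syllable 1.
Primary stress: syllable 1 → ˈsta.nu:.spa:.mo:.re.kron.

1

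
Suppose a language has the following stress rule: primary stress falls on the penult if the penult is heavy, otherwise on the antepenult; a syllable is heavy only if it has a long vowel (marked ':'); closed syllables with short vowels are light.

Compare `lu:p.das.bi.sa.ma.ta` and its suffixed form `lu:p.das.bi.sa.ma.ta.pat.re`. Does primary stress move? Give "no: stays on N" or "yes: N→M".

Base `lu:p.das.bi.sa.ma.ta` (6 syllables):
  Weights: 4 sa L, 5 ma L, 6 ta L.
  The penult (syllable 5, ma) is light, so stress falls on the antepenult (syllable 4, sa).
  → primary stress on syllable 4.
Suffixed `lu:p.das.bi.sa.ma.ta.pat.re` (8 syllables):
  Weights: 6 ta L, 7 pat L, 8 re L.
  The penult (syllable 7, pat) is light, so stress falls on the antepenult (syllable 6, ta).
  → primary stress on syllable 6.

yes: 4→6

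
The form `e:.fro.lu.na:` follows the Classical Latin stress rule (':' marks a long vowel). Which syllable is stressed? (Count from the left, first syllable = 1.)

Classical Latin: stress the penult if heavy (long vowel or closed), else the antepenult.
Weights: 2 fro L, 3 lu L, 4 na: H.
The penult (syllable 3, lu) is light, so stress falls on the antepenult (syllable 2, fro).
Stress on syllable 2: e:.ˈfro.lu.na:.

2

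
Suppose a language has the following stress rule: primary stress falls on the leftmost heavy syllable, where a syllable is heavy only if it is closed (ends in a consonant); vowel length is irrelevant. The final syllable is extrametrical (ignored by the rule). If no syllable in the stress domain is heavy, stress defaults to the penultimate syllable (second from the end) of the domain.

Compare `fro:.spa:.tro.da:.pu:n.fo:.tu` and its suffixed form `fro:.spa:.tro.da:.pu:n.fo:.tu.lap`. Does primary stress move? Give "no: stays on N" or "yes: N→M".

no: stays on 5

Base `fro:.spa:.tro.da:.pu:n.fo:.tu` (7 syllables):
  The final syllable (7, tu) is extrametrical; the stress domain is syllables 1–6.
  Weights: 1 fro: L, 2 spa: L, 3 tro L, 4 da: L, 5 pu:n H, 6 fo: L.
  Heavy syllables in the domain: 5. The leftmost is syllable 5 (pu:n).
  → primary stress on syllable 5.
Suffixed `fro:.spa:.tro.da:.pu:n.fo:.tu.lap` (8 syllables):
  The final syllable (8, lap) is extrametrical; the stress domain is syllables 1–7.
  Weights: 1 fro: L, 2 spa: L, 3 tro L, 4 da: L, 5 pu:n H, 6 fo: L, 7 tu L.
  Heavy syllables in the domain: 5. The leftmost is syllable 5 (pu:n).
  → primary stress on syllable 5.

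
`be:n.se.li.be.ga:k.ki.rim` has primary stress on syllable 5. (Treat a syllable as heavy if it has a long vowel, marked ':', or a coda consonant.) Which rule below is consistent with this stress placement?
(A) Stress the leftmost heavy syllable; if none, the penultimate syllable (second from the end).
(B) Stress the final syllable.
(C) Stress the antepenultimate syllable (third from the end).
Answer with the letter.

C

Rule A → syllable 1 (observed: 5).
Rule B → syllable 7 (observed: 5).
Rule C → syllable 5 ✓.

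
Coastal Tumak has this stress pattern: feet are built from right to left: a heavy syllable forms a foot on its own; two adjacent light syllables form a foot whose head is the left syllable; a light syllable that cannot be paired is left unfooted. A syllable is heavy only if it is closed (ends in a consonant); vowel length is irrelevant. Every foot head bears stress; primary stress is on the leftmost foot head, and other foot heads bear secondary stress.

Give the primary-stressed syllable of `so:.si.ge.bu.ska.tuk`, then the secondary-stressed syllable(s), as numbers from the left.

Weights: 1 so: L, 2 si L, 3 ge L, 4 bu L, 5 ska L, 6 tuk H.
Parse right to left (heavy = foot alone; LL = one foot; stranded L unfooted): so: (ˈsi.ge) (ˈbu.ska) (ˈtuk).
Foot heads: 2, 4, 6.
Primary stress on the leftmost head = syllable 2.
Secondary stress on 4, 6: so:.ˈsi.ge.ˌbu.ska.ˌtuk.

primary 2, secondary 4, 6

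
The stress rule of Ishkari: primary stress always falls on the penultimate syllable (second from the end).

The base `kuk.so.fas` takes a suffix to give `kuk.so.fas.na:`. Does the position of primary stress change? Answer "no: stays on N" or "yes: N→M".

yes: 2→3

Base `kuk.so.fas` (3 syllables):
  The word has 3 syllables; the penultimate syllable (second from the end) is syllable 2 (so).
  → primary stress on syllable 2.
Suffixed `kuk.so.fas.na:` (4 syllables):
  The word has 4 syllables; the penultimate syllable (second from the end) is syllable 3 (fas).
  → primary stress on syllable 3.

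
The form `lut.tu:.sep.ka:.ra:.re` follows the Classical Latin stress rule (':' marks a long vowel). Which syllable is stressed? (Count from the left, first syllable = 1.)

5

Classical Latin: stress the penult if heavy (long vowel or closed), else the antepenult.
Weights: 4 ka: H, 5 ra: H, 6 re L.
The penult (syllable 5, ra:) is heavy, so it takes stress.
Stress on syllable 5: lut.tu:.sep.ka:.ˈra:.re.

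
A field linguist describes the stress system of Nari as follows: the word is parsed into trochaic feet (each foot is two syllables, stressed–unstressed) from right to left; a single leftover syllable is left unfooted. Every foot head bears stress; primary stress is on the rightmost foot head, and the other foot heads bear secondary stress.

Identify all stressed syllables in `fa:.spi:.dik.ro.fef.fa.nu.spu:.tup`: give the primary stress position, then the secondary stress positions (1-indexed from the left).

Parse right to left into trochaic (ˈσσ) feet: fa: (ˈspi:.dik) (ˈro.fef) (ˈfa.nu) (ˈspu:.tup). Syllable 1 is left unfooted.
Foot heads (stressed positions): 2, 4, 6, 8.
End Rule Rightmost: primary stress on the rightmost head = syllable 8.
Secondary stress on 2, 4, 6: fa:.ˌspi:.dik.ˌro.fef.ˌfa.nu.ˈspu:.tup.

primary 8, secondary 2, 4, 6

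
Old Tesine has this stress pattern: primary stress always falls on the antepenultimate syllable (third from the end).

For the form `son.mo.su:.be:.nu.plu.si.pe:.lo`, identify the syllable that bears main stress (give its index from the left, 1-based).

7

The word has 9 syllables; the antepenultimate syllable (third from the end) is syllable 7 (si).
Primary stress: syllable 7 → son.mo.su:.be:.nu.plu.ˈsi.pe:.lo.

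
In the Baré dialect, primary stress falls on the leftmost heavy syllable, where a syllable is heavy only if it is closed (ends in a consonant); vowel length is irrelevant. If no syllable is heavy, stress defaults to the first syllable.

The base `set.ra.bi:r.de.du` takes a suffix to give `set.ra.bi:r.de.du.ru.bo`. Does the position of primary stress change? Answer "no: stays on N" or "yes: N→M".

no: stays on 1

Base `set.ra.bi:r.de.du` (5 syllables):
  Weights: 1 set H, 2 ra L, 3 bi:r H, 4 de L, 5 du L.
  Heavy syllables in the domain: 1, 3. The leftmost is syllable 1 (set).
  → primary stress on syllable 1.
Suffixed `set.ra.bi:r.de.du.ru.bo` (7 syllables):
  Weights: 1 set H, 2 ra L, 3 bi:r H, 4 de L, 5 du L, 6 ru L, 7 bo L.
  Heavy syllables in the domain: 1, 3. The leftmost is syllable 1 (set).
  → primary stress on syllable 1.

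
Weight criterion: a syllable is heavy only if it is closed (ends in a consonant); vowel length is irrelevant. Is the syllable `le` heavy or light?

light

`le`: short vowel, open (no coda). Open (no coda) → light.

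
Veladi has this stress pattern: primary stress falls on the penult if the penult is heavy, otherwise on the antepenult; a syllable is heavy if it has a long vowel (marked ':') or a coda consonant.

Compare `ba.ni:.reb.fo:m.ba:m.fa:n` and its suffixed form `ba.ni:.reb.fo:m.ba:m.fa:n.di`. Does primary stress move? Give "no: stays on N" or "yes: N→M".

Base `ba.ni:.reb.fo:m.ba:m.fa:n` (6 syllables):
  Weights: 4 fo:m H, 5 ba:m H, 6 fa:n H.
  The penult (syllable 5, ba:m) is heavy, so it takes stress.
  → primary stress on syllable 5.
Suffixed `ba.ni:.reb.fo:m.ba:m.fa:n.di` (7 syllables):
  Weights: 5 ba:m H, 6 fa:n H, 7 di L.
  The penult (syllable 6, fa:n) is heavy, so it takes stress.
  → primary stress on syllable 6.

yes: 5→6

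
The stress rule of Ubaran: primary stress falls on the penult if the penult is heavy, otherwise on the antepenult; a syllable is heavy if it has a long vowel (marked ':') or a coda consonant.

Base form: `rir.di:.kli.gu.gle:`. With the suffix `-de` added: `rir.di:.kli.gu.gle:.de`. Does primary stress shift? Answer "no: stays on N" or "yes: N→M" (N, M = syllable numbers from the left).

Base `rir.di:.kli.gu.gle:` (5 syllables):
  Weights: 3 kli L, 4 gu L, 5 gle: H.
  The penult (syllable 4, gu) is light, so stress falls on the antepenult (syllable 3, kli).
  → primary stress on syllable 3.
Suffixed `rir.di:.kli.gu.gle:.de` (6 syllables):
  Weights: 4 gu L, 5 gle: H, 6 de L.
  The penult (syllable 5, gle:) is heavy, so it takes stress.
  → primary stress on syllable 5.

yes: 3→5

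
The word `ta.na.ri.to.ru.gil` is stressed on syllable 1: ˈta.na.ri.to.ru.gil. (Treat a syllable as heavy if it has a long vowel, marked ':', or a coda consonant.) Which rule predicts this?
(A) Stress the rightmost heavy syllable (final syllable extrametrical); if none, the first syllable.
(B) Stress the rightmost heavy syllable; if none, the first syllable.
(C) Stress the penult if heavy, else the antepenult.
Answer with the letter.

A

Rule A → syllable 1 ✓.
Rule B → syllable 6 (observed: 1).
Rule C → syllable 4 (observed: 1).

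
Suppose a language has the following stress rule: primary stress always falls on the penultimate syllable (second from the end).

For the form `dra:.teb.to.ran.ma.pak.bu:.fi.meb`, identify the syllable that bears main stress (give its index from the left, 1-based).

8

The word has 9 syllables; the penultimate syllable (second from the end) is syllable 8 (fi).
Primary stress: syllable 8 → dra:.teb.to.ran.ma.pak.bu:.ˈfi.meb.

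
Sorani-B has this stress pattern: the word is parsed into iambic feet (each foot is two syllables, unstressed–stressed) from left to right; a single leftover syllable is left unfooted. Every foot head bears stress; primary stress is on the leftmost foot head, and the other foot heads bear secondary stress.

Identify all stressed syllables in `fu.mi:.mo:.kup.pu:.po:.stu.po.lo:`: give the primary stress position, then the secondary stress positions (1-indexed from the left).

primary 2, secondary 4, 6, 8

Parse left to right into iambic (σˈσ) feet: (fu.ˈmi:) (mo:.ˈkup) (pu:.ˈpo:) (stu.ˈpo) lo:. Syllable 9 is left unfooted.
Foot heads (stressed positions): 2, 4, 6, 8.
End Rule Leftmost: primary stress on the leftmost head = syllable 2.
Secondary stress on 4, 6, 8: fu.ˈmi:.mo:.ˌkup.pu:.ˌpo:.stu.ˌpo.lo:.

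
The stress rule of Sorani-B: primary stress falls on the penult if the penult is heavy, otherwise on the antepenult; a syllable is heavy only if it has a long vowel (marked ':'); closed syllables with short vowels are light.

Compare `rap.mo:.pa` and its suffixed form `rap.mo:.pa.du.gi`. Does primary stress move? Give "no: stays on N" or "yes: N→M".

Base `rap.mo:.pa` (3 syllables):
  Weights: 1 rap L, 2 mo: H, 3 pa L.
  The penult (syllable 2, mo:) is heavy, so it takes stress.
  → primary stress on syllable 2.
Suffixed `rap.mo:.pa.du.gi` (5 syllables):
  Weights: 3 pa L, 4 du L, 5 gi L.
  The penult (syllable 4, du) is light, so stress falls on the antepenult (syllable 3, pa).
  → primary stress on syllable 3.

yes: 2→3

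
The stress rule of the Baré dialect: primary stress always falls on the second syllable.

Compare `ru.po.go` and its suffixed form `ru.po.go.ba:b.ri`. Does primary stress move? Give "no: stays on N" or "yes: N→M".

Base `ru.po.go` (3 syllables):
  The word has 3 syllables; the second syllable is syllable 2 (po).
  → primary stress on syllable 2.
Suffixed `ru.po.go.ba:b.ri` (5 syllables):
  The word has 5 syllables; the second syllable is syllable 2 (po).
  → primary stress on syllable 2.

no: stays on 2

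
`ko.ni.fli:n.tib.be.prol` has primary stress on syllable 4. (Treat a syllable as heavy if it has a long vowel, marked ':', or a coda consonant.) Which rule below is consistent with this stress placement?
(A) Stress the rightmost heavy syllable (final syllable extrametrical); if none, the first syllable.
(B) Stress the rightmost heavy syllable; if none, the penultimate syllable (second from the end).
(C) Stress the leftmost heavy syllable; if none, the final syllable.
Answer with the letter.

A

Rule A → syllable 4 ✓.
Rule B → syllable 6 (observed: 4).
Rule C → syllable 3 (observed: 4).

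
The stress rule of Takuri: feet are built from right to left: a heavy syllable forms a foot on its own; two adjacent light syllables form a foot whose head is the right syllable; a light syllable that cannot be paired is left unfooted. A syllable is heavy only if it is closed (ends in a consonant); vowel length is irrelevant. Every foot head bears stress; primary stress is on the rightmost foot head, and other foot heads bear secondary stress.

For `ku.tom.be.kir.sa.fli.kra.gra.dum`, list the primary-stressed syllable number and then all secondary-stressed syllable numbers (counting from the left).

Weights: 1 ku L, 2 tom H, 3 be L, 4 kir H, 5 sa L, 6 fli L, 7 kra L, 8 gra L, 9 dum H.
Parse right to left (heavy = foot alone; LL = one foot; stranded L unfooted): ku (ˈtom) be (ˈkir) (sa.ˈfli) (kra.ˈgra) (ˈdum).
Foot heads: 2, 4, 6, 8, 9.
Primary stress on the rightmost head = syllable 9.
Secondary stress on 2, 4, 6, 8: ku.ˌtom.be.ˌkir.sa.ˌfli.kra.ˌgra.ˈdum.

primary 9, secondary 2, 4, 6, 8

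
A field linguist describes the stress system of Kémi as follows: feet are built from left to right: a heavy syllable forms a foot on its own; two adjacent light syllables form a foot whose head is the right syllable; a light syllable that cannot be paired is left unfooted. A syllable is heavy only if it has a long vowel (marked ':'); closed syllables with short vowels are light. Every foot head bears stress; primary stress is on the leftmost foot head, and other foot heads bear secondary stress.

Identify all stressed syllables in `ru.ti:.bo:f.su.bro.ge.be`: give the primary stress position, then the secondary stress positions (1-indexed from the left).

Weights: 1 ru L, 2 ti: H, 3 bo:f H, 4 su L, 5 bro L, 6 ge L, 7 be L.
Parse left to right (heavy = foot alone; LL = one foot; stranded L unfooted): ru (ˈti:) (ˈbo:f) (su.ˈbro) (ge.ˈbe).
Foot heads: 2, 3, 5, 7.
Primary stress on the leftmost head = syllable 2.
Secondary stress on 3, 5, 7: ru.ˈti:.ˌbo:f.su.ˌbro.ge.ˌbe.

primary 2, secondary 3, 5, 7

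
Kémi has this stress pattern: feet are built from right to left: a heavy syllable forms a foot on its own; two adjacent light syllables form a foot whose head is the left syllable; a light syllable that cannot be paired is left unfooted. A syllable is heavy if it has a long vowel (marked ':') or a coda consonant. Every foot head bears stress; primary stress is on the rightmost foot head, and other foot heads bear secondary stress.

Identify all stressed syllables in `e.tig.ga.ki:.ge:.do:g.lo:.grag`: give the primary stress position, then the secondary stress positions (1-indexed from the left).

Weights: 1 e L, 2 tig H, 3 ga L, 4 ki: H, 5 ge: H, 6 do:g H, 7 lo: H, 8 grag H.
Parse right to left (heavy = foot alone; LL = one foot; stranded L unfooted): e (ˈtig) ga (ˈki:) (ˈge:) (ˈdo:g) (ˈlo:) (ˈgrag).
Foot heads: 2, 4, 5, 6, 7, 8.
Primary stress on the rightmost head = syllable 8.
Secondary stress on 2, 4, 5, 6, 7: e.ˌtig.ga.ˌki:.ˌge:.ˌdo:g.ˌlo:.ˈgrag.

primary 8, secondary 2, 4, 5, 6, 7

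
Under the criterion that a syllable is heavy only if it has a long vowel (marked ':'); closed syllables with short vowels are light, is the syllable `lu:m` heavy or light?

heavy

`lu:m`: long vowel, closed (coda /m/). Long vowel → heavy.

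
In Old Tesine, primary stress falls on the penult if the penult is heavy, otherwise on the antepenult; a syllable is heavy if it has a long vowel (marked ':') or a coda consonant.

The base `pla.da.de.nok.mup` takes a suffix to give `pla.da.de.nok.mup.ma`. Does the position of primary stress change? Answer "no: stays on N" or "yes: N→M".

Base `pla.da.de.nok.mup` (5 syllables):
  Weights: 3 de L, 4 nok H, 5 mup H.
  The penult (syllable 4, nok) is heavy, so it takes stress.
  → primary stress on syllable 4.
Suffixed `pla.da.de.nok.mup.ma` (6 syllables):
  Weights: 4 nok H, 5 mup H, 6 ma L.
  The penult (syllable 5, mup) is heavy, so it takes stress.
  → primary stress on syllable 5.

yes: 4→5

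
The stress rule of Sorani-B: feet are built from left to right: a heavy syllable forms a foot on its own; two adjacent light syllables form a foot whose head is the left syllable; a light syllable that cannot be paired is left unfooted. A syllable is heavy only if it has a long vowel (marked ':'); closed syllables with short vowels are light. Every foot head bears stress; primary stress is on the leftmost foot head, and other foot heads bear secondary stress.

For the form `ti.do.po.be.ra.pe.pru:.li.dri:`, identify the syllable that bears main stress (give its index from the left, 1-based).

1

Weights: 1 ti L, 2 do L, 3 po L, 4 be L, 5 ra L, 6 pe L, 7 pru: H, 8 li L, 9 dri: H.
Parse left to right (heavy = foot alone; LL = one foot; stranded L unfooted): (ˈti.do) (ˈpo.be) (ˈra.pe) (ˈpru:) li (ˈdri:).
Foot heads: 1, 3, 5, 7, 9.
Primary stress on the leftmost head = syllable 1.
Primary stress: syllable 1 → ˈti.do.po.be.ra.pe.pru:.li.dri:.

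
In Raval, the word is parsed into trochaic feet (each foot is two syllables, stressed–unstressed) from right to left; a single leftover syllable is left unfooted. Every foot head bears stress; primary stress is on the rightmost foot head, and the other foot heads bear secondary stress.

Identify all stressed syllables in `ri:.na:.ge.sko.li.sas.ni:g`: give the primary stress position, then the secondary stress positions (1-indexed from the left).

primary 6, secondary 2, 4

Parse right to left into trochaic (ˈσσ) feet: ri: (ˈna:.ge) (ˈsko.li) (ˈsas.ni:g). Syllable 1 is left unfooted.
Foot heads (stressed positions): 2, 4, 6.
End Rule Rightmost: primary stress on the rightmost head = syllable 6.
Secondary stress on 2, 4: ri:.ˌna:.ge.ˌsko.li.ˈsas.ni:g.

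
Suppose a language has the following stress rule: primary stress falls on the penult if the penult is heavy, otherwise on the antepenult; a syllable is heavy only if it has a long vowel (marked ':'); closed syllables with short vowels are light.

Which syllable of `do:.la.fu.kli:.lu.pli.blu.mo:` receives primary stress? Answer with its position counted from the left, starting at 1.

Weights: 6 pli L, 7 blu L, 8 mo: H.
The penult (syllable 7, blu) is light, so stress falls on the antepenult (syllable 6, pli).
Primary stress: syllable 6 → do:.la.fu.kli:.lu.ˈpli.blu.mo:.

6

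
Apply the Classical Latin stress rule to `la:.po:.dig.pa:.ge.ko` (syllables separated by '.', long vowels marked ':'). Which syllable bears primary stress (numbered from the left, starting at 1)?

4

Classical Latin: stress the penult if heavy (long vowel or closed), else the antepenult.
Weights: 4 pa: H, 5 ge L, 6 ko L.
The penult (syllable 5, ge) is light, so stress falls on the antepenult (syllable 4, pa:).
Stress on syllable 4: la:.po:.dig.ˈpa:.ge.ko.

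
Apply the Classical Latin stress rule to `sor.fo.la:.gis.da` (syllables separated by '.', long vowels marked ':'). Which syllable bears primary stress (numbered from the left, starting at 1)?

4

Classical Latin: stress the penult if heavy (long vowel or closed), else the antepenult.
Weights: 3 la: H, 4 gis H, 5 da L.
The penult (syllable 4, gis) is heavy, so it takes stress.
Stress on syllable 4: sor.fo.la:.ˈgis.da.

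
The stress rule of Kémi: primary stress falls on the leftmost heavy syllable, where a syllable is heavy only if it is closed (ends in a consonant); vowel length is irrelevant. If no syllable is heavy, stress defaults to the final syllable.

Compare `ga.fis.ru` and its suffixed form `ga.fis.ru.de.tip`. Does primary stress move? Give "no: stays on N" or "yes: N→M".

Base `ga.fis.ru` (3 syllables):
  Weights: 1 ga L, 2 fis H, 3 ru L.
  Heavy syllables in the domain: 2. The leftmost is syllable 2 (fis).
  → primary stress on syllable 2.
Suffixed `ga.fis.ru.de.tip` (5 syllables):
  Weights: 1 ga L, 2 fis H, 3 ru L, 4 de L, 5 tip H.
  Heavy syllables in the domain: 2, 5. The leftmost is syllable 2 (fis).
  → primary stress on syllable 2.

no: stays on 2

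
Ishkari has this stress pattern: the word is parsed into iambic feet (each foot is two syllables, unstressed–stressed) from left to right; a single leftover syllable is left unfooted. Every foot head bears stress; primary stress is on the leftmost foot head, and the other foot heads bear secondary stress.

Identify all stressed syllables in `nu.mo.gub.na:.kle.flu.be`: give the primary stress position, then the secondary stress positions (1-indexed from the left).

Parse left to right into iambic (σˈσ) feet: (nu.ˈmo) (gub.ˈna:) (kle.ˈflu) be. Syllable 7 is left unfooted.
Foot heads (stressed positions): 2, 4, 6.
End Rule Leftmost: primary stress on the leftmost head = syllable 2.
Secondary stress on 4, 6: nu.ˈmo.gub.ˌna:.kle.ˌflu.be.

primary 2, secondary 4, 6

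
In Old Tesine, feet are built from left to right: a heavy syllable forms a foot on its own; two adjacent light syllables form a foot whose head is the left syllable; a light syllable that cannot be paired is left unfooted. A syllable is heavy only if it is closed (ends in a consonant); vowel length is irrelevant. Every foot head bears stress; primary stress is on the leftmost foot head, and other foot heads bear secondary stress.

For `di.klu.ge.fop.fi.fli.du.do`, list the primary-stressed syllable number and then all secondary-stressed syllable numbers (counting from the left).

Weights: 1 di L, 2 klu L, 3 ge L, 4 fop H, 5 fi L, 6 fli L, 7 du L, 8 do L.
Parse left to right (heavy = foot alone; LL = one foot; stranded L unfooted): (ˈdi.klu) ge (ˈfop) (ˈfi.fli) (ˈdu.do).
Foot heads: 1, 4, 5, 7.
Primary stress on the leftmost head = syllable 1.
Secondary stress on 4, 5, 7: ˈdi.klu.ge.ˌfop.ˌfi.fli.ˌdu.do.

primary 1, secondary 4, 5, 7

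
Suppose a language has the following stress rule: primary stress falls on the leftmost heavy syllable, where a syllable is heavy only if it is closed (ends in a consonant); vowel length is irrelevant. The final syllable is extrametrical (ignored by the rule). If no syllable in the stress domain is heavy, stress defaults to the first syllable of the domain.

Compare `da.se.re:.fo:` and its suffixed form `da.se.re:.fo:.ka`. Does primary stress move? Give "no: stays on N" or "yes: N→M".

Base `da.se.re:.fo:` (4 syllables):
  The final syllable (4, fo:) is extrametrical; the stress domain is syllables 1–3.
  Weights: 1 da L, 2 se L, 3 re: L.
  No heavy syllable in the domain; default to the first syllable of the domain = syllable 1.
  → primary stress on syllable 1.
Suffixed `da.se.re:.fo:.ka` (5 syllables):
  The final syllable (5, ka) is extrametrical; the stress domain is syllables 1–4.
  Weights: 1 da L, 2 se L, 3 re: L, 4 fo: L.
  No heavy syllable in the domain; default to the first syllable of the domain = syllable 1.
  → primary stress on syllable 1.

no: stays on 1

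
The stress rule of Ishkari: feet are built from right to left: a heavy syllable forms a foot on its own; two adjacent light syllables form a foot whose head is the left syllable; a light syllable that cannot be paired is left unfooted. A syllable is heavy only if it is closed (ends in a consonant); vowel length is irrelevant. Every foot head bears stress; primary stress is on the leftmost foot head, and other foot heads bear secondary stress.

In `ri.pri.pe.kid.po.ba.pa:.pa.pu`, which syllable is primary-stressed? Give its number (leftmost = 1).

Weights: 1 ri L, 2 pri L, 3 pe L, 4 kid H, 5 po L, 6 ba L, 7 pa: L, 8 pa L, 9 pu L.
Parse right to left (heavy = foot alone; LL = one foot; stranded L unfooted): ri (ˈpri.pe) (ˈkid) po (ˈba.pa:) (ˈpa.pu).
Foot heads: 2, 4, 6, 8.
Primary stress on the leftmost head = syllable 2.
Primary stress: syllable 2 → ri.ˈpri.pe.kid.po.ba.pa:.pa.pu.

2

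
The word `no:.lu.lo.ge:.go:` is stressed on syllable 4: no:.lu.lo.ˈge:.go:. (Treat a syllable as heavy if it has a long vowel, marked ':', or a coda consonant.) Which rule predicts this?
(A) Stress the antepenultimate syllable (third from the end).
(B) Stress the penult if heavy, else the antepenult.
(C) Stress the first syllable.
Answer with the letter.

Rule A → syllable 3 (observed: 4).
Rule B → syllable 4 ✓.
Rule C → syllable 1 (observed: 4).

B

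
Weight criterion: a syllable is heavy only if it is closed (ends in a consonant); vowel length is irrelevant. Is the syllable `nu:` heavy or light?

light

`nu:`: long vowel, open (no coda). Open (no coda) → light.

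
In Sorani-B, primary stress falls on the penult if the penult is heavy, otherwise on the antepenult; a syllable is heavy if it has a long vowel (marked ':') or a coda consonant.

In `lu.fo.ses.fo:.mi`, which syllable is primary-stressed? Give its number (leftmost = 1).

Weights: 3 ses H, 4 fo: H, 5 mi L.
The penult (syllable 4, fo:) is heavy, so it takes stress.
Primary stress: syllable 4 → lu.fo.ses.ˈfo:.mi.

4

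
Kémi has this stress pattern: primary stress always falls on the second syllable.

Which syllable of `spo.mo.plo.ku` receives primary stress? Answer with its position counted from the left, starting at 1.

The word has 4 syllables; the second syllable is syllable 2 (mo).
Primary stress: syllable 2 → spo.ˈmo.plo.ku.

2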